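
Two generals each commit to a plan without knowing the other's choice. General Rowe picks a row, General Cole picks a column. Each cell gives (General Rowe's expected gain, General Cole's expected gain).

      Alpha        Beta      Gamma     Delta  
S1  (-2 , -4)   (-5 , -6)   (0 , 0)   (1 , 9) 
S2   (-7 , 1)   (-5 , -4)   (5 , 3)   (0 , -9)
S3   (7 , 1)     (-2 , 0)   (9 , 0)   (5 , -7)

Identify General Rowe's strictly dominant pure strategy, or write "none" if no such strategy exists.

S3 vs S1: Alpha: 7>-2, Beta: -2>-5, Gamma: 9>0, Delta: 5>1.
S3 vs S2: Alpha: 7>-7, Beta: -2>-5, Gamma: 9>5, Delta: 5>0.
S3 strictly beats every other strategy against every opponent action, so it is strictly dominant.

S3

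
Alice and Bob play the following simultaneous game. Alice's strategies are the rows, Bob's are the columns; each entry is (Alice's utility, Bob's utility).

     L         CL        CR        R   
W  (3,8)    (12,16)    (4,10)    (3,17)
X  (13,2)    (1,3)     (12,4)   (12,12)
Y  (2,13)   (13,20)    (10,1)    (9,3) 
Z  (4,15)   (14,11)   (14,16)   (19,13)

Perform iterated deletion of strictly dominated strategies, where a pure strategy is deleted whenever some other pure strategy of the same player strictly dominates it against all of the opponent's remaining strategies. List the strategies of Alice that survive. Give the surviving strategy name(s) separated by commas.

Z

Alice's strategy W is strictly dominated by Z (L: 4>3, CL: 14>12, CR: 14>4, R: 19>3) and is removed.
For Alice, Z strictly dominates Y on the remaining columns (L: 4>2, CL: 14>13, CR: 14>10, R: 19>9); eliminate Y.
For Bob, CR strictly dominates L on the remaining rows (X: 4>2, Z: 16>15); eliminate L.
Alice's strategy X is strictly dominated by Z (CL: 14>1, CR: 14>12, R: 19>12) and is removed.
For Bob, CR strictly dominates CL on the remaining rows (Z: 16>11); eliminate CL.
For Bob, CR strictly dominates R on the remaining rows (Z: 16>13); eliminate R.
Among the remaining strategies, none is strictly dominated by another pure strategy of the same player, so the elimination stops.
Surviving strategies — Alice: {Z}; Bob: {CR}.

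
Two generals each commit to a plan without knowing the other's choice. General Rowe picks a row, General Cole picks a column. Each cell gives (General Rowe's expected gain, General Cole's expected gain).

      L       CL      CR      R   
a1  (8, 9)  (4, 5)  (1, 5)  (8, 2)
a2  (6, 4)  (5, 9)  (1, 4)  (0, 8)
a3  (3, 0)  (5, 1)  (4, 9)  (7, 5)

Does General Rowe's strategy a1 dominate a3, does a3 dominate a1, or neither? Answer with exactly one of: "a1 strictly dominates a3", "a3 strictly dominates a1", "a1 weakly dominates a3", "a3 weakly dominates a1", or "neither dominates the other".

Compare a1 to a3 across each opponent action: L: 8>3, CL: 4<5, CR: 1<4, R: 8>7.
a1 does better at L, R but worse at CL, CR; neither strategy dominates the other.

neither dominates the other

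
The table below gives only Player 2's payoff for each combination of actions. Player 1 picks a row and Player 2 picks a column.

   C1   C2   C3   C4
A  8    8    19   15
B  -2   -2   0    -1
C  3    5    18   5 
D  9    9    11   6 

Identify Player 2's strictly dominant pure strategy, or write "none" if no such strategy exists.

C3

C3 vs C1: A: 19>8, B: 0>-2, C: 18>3, D: 11>9.
C3 vs C2: A: 19>8, B: 0>-2, C: 18>5, D: 11>9.
C3 vs C4: A: 19>15, B: 0>-1, C: 18>5, D: 11>6.
C3 strictly beats every other strategy against every opponent action, so it is strictly dominant.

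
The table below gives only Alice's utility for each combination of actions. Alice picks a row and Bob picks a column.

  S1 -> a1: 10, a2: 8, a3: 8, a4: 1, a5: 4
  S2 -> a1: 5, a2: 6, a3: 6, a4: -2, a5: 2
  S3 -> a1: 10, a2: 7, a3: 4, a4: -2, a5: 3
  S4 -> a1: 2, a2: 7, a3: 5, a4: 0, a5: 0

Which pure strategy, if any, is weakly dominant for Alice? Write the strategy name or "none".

S1 vs S2: a1: 10>5, a2: 8>6, a3: 8>6, a4: 1>-2, a5: 4>2.
S1 vs S3: a1: 10=10, a2: 8>7, a3: 8>4, a4: 1>-2, a5: 4>3.
S1 vs S4: a1: 10>2, a2: 8>7, a3: 8>5, a4: 1>0, a5: 4>0.
S1 is at least as good as every other strategy against every opponent action, so it is weakly dominant.

S1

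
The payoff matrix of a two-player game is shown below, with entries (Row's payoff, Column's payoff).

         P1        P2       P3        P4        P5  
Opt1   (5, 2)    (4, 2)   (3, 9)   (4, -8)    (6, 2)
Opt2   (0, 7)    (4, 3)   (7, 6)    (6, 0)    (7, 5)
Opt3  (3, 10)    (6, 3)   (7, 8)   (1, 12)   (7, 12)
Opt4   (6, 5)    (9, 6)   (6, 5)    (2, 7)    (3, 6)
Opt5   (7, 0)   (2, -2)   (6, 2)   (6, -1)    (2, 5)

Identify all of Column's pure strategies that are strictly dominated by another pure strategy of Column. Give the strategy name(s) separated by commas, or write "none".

none

P1 is not dominated — it holds its own against P2 at Opt1 (2=2); P3 at Opt2 (7>6); P4 at Opt1 (2>-8); P5 at Opt1 (2=2).
Nothing dominates P2: P1 at Opt1 (2=2); P3 at Opt4 (6>5); P4 at Opt1 (2>-8); P5 at Opt1 (2=2).
Nothing dominates P3: P1 at Opt1 (9>2); P2 at Opt1 (9>2); P4 at Opt1 (9>-8); P5 at Opt1 (9>2).
Nothing dominates P4: P1 at Opt3 (12>10); P2 at Opt3 (12>3); P3 at Opt3 (12>8); P5 at Opt3 (12=12).
P5 is not dominated — it holds its own against P1 at Opt1 (2=2); P2 at Opt1 (2=2); P3 at Opt3 (12>8); P4 at Opt1 (2>-8).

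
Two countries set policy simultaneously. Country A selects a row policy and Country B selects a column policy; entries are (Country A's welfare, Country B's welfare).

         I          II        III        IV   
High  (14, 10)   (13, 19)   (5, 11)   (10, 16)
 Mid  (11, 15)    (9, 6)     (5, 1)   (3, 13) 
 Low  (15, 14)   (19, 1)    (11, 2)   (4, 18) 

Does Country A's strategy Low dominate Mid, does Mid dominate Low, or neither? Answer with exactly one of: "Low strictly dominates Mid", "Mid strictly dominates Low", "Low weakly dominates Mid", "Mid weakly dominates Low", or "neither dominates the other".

Low strictly dominates Mid

Low's payoffs vs Mid's, by Country B's action — I: 15>11, II: 19>9, III: 11>5, IV: 4>3.
Low gives a strictly higher payoff against every action of Country B, so Low strictly dominates Mid.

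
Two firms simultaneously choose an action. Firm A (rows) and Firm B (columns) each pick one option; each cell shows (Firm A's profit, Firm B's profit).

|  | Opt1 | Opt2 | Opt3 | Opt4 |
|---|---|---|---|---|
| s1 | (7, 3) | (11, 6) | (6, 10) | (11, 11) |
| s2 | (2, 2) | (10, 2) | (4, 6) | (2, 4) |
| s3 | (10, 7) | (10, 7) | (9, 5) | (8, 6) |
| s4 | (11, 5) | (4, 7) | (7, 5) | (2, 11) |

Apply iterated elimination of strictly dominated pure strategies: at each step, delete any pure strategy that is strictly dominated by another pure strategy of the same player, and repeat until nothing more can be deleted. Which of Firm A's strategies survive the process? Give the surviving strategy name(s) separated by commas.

s1, s3, s4

Row s2 is eliminated: s1 beats it against every remaining column (Opt1: 7>2, Opt2: 11>10, Opt3: 6>4, Opt4: 11>2).
Column Opt3 is eliminated: Opt4 beats it against every remaining row (s1: 11>10, s3: 6>5, s4: 11>5).
Among the remaining strategies, none is strictly dominated by another pure strategy of the same player, so the elimination stops.
Surviving strategies — Firm A: {s1, s3, s4}; Firm B: {Opt1, Opt2, Opt4}.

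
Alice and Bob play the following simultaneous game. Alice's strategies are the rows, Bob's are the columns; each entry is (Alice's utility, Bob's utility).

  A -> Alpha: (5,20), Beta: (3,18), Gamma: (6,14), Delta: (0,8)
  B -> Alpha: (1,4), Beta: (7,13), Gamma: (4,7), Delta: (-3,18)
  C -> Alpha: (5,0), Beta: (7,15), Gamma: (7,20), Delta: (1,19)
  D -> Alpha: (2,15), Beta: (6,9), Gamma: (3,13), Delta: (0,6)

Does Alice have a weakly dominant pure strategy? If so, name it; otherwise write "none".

C vs A: Alpha: 5=5, Beta: 7>3, Gamma: 7>6, Delta: 1>0.
C vs B: Alpha: 5>1, Beta: 7=7, Gamma: 7>4, Delta: 1>-3.
C vs D: Alpha: 5>2, Beta: 7>6, Gamma: 7>3, Delta: 1>0.
C is at least as good as every other strategy against every opponent action, so it is weakly dominant.

C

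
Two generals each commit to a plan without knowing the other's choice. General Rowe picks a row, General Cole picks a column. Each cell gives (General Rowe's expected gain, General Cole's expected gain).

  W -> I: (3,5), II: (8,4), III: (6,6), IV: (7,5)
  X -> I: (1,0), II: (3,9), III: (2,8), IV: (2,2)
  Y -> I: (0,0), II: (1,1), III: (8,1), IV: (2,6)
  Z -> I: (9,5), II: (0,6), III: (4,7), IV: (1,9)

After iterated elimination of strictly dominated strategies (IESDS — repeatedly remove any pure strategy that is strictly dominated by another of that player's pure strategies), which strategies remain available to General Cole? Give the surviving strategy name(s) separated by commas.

III, IV

General Rowe's strategy X is strictly dominated by W (I: 3>1, II: 8>3, III: 6>2, IV: 7>2) and is removed.
Column I is eliminated: III beats it against every remaining row (W: 6>5, Y: 1>0, Z: 7>5).
General Rowe's strategy Z is strictly dominated by W (II: 8>0, III: 6>4, IV: 7>1) and is removed.
For General Cole, IV strictly dominates II on the remaining rows (W: 5>4, Y: 6>1); eliminate II.
Among the remaining strategies, none is strictly dominated by another pure strategy of the same player, so the elimination stops.
Surviving strategies — General Rowe: {W, Y}; General Cole: {III, IV}.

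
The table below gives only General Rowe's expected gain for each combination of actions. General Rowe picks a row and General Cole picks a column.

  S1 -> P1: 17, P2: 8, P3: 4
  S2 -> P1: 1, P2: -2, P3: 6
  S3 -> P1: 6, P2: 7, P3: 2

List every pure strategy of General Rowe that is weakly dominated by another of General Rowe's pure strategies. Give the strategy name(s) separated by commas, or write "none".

S3

S1: no other strategy beats it everywhere (S2 at P1 (17>1); S3 at P1 (17>6)).
S2: no other strategy beats it everywhere (S1 at P3 (6>4); S3 at P3 (6>2)).
S1 weakly dominates S3 — P1: 17>6, P2: 8>7, P3: 4>2.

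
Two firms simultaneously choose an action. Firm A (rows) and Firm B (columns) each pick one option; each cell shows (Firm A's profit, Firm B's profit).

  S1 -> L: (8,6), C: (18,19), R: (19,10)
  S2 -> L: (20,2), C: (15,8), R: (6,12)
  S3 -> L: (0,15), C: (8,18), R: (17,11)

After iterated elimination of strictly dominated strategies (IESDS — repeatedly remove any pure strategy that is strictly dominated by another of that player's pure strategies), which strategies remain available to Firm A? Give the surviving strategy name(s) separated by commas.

For Firm A, S1 strictly dominates S3 on the remaining columns (L: 8>0, C: 18>8, R: 19>17); eliminate S3.
Firm B's strategy L is strictly dominated by C (S1: 19>6, S2: 8>2) and is removed.
Firm A's strategy S2 is strictly dominated by S1 (C: 18>15, R: 19>6) and is removed.
For Firm B, C strictly dominates R on the remaining rows (S1: 19>10); eliminate R.
Among the remaining strategies, none is strictly dominated by another pure strategy of the same player, so the elimination stops.
Surviving strategies — Firm A: {S1}; Firm B: {C}.

S1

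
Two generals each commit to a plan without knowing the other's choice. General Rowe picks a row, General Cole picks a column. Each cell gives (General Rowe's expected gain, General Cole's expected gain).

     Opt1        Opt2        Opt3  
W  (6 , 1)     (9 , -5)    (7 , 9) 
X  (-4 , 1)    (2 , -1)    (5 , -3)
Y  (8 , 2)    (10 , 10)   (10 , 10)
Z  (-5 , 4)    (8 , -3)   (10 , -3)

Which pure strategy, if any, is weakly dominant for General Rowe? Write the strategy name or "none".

Y

Y vs W: Opt1: 8>6, Opt2: 10>9, Opt3: 10>7.
Y vs X: Opt1: 8>-4, Opt2: 10>2, Opt3: 10>5.
Y vs Z: Opt1: 8>-5, Opt2: 10>8, Opt3: 10=10.
Y is at least as good as every other strategy against every opponent action, so it is weakly dominant.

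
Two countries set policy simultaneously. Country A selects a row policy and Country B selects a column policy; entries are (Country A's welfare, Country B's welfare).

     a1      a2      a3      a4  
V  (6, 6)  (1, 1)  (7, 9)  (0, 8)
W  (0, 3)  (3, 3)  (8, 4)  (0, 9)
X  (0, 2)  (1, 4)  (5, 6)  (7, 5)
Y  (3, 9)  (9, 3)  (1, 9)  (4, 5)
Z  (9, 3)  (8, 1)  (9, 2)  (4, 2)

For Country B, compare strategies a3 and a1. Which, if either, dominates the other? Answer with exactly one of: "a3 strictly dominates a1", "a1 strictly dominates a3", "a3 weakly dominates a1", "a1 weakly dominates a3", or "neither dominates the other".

a3's payoffs vs a1's, by Country A's action — V: 9>6, W: 4>3, X: 6>2, Y: 9=9, Z: 2<3.
a3 does better at V, W, X but worse at Z; neither strategy dominates the other.

neither dominates the other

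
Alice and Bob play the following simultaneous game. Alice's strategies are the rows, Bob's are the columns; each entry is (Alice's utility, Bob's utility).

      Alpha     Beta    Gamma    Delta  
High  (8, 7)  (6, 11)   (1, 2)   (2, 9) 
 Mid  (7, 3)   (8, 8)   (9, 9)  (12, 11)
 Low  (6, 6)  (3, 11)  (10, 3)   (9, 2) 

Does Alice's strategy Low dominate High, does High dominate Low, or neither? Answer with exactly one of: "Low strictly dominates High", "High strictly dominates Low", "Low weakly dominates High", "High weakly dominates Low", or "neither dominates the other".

neither dominates the other

Compare Low to High across each choice by Bob: Alpha: 6<8, Beta: 3<6, Gamma: 10>1, Delta: 9>2.
Low does better at Gamma, Delta but worse at Alpha, Beta; neither strategy dominates the other.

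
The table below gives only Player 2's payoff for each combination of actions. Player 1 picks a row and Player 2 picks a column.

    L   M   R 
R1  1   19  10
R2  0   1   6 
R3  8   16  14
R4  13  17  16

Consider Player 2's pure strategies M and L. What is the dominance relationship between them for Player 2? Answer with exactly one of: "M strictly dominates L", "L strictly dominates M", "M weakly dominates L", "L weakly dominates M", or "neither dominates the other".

M's payoffs vs L's, by Player 1's action — R1: 19>1, R2: 1>0, R3: 16>8, R4: 17>13.
Every comparison favours M, so M strictly dominates L.

M strictly dominates L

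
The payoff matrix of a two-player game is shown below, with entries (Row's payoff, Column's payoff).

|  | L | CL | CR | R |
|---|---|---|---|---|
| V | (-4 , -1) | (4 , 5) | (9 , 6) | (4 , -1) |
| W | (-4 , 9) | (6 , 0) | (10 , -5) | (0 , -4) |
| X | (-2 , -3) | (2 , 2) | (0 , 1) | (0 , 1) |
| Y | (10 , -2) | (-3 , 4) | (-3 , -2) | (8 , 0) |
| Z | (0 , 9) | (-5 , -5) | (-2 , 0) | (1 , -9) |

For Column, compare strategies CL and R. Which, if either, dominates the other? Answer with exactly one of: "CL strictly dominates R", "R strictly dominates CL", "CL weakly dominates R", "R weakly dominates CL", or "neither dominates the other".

CL's payoffs vs R's, by Row's action — V: 5>-1, W: 0>-4, X: 2>1, Y: 4>0, Z: -5>-9.
CL gives a strictly higher payoff against every action of Row, so CL strictly dominates R.

CL strictly dominates R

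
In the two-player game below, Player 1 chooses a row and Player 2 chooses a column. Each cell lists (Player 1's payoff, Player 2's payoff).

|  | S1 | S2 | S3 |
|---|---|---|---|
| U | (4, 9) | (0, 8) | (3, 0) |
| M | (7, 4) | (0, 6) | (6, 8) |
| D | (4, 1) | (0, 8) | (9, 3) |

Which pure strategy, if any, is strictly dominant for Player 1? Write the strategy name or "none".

U fails to dominate M at S1 (4<7).
M fails to dominate U at S2 (0=0).
D fails to dominate U at S1 (4=4).
No single strategy dominates all the others.

none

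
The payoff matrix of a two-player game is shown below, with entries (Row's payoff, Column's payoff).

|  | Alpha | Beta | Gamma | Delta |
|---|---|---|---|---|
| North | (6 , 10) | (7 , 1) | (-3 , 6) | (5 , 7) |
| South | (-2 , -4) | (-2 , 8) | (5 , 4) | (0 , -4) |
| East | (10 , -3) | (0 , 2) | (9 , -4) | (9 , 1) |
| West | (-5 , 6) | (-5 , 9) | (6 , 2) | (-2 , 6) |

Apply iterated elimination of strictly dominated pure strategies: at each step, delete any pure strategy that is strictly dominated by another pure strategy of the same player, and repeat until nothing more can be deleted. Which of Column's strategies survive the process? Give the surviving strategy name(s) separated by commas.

Row South is eliminated: East beats it against every remaining column (Alpha: 10>-2, Beta: 0>-2, Gamma: 9>5, Delta: 9>0).
Row's strategy West is strictly dominated by East (Alpha: 10>-5, Beta: 0>-5, Gamma: 9>6, Delta: 9>-2) and is removed.
Column's strategy Gamma is strictly dominated by Alpha (North: 10>6, East: -3>-4) and is removed.
Among the remaining strategies, none is strictly dominated by another pure strategy of the same player, so the elimination stops.
Surviving strategies — Row: {North, East}; Column: {Alpha, Beta, Delta}.

Alpha, Beta, Delta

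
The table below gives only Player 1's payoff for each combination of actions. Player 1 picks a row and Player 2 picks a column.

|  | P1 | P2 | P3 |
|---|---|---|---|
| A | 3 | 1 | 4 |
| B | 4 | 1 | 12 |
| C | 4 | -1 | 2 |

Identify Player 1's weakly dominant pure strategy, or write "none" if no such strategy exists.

B

B vs A: P1: 4>3, P2: 1=1, P3: 12>4.
B vs C: P1: 4=4, P2: 1>-1, P3: 12>2.
B is at least as good as every other strategy against every opponent action, so it is weakly dominant.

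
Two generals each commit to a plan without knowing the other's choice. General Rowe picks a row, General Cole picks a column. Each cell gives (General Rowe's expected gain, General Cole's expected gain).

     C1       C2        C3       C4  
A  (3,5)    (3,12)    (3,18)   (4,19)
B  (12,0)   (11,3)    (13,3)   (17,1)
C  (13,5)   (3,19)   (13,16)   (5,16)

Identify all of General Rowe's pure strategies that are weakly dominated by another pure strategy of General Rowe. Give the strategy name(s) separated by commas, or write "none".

A

A: dominated, since B does at least as well everywhere (C1: 12>3, C2: 11>3, C3: 13>3, C4: 17>4).
B is not dominated — it holds its own against A at C1 (12>3); C at C2 (11>3).
C is not dominated — it holds its own against A at C1 (13>3); B at C1 (13>12).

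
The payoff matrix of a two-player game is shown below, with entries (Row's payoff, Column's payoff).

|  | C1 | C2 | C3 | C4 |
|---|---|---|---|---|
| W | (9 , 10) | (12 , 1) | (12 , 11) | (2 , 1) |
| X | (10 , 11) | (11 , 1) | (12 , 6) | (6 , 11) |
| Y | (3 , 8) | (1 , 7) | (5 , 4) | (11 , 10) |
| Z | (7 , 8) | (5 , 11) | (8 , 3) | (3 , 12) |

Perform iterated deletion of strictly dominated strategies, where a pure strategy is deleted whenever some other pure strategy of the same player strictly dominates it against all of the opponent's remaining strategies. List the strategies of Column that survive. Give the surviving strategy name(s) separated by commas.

C1, C3, C4

For Row, X strictly dominates Z on the remaining columns (C1: 10>7, C2: 11>5, C3: 12>8, C4: 6>3); eliminate Z.
Column's strategy C2 is strictly dominated by C1 (W: 10>1, X: 11>1, Y: 8>7) and is removed.
Among the remaining strategies, none is strictly dominated by another pure strategy of the same player, so the elimination stops.
Surviving strategies — Row: {W, X, Y}; Column: {C1, C3, C4}.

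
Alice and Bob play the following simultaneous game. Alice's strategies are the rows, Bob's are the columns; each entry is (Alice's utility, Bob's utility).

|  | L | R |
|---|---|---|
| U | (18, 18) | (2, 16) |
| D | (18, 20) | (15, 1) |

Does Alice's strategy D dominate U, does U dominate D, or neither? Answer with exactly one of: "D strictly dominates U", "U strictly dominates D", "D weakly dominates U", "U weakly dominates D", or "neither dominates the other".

Compare D to U across every action of Bob: L: 18=18, R: 15>2.
D is at least as good everywhere and strictly better somewhere (tied only at L), so D weakly but not strictly dominates U.

D weakly dominates U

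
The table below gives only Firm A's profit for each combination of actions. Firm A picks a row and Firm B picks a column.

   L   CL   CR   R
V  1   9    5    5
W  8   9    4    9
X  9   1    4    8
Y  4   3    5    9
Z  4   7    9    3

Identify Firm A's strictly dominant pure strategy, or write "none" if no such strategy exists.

V fails to dominate W at L (1<8).
W fails to dominate V at CL (9=9).
X fails to dominate V at CL (1<9).
Y fails to dominate V at CL (3<9).
Z fails to dominate V at CL (7<9).
No single strategy dominates all the others.

none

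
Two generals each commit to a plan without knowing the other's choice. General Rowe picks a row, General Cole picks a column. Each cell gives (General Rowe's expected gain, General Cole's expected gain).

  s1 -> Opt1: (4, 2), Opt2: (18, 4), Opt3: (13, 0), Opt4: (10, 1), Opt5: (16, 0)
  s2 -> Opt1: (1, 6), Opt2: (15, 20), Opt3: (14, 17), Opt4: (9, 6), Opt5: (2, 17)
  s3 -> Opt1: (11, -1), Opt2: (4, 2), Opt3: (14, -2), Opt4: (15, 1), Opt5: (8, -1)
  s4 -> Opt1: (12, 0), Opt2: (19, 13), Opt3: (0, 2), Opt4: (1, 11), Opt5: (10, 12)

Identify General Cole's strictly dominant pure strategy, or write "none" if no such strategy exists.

Opt2

Opt2 vs Opt1: s1: 4>2, s2: 20>6, s3: 2>-1, s4: 13>0.
Opt2 vs Opt3: s1: 4>0, s2: 20>17, s3: 2>-2, s4: 13>2.
Opt2 vs Opt4: s1: 4>1, s2: 20>6, s3: 2>1, s4: 13>11.
Opt2 vs Opt5: s1: 4>0, s2: 20>17, s3: 2>-1, s4: 13>12.
Opt2 strictly beats every other strategy against every opponent action, so it is strictly dominant.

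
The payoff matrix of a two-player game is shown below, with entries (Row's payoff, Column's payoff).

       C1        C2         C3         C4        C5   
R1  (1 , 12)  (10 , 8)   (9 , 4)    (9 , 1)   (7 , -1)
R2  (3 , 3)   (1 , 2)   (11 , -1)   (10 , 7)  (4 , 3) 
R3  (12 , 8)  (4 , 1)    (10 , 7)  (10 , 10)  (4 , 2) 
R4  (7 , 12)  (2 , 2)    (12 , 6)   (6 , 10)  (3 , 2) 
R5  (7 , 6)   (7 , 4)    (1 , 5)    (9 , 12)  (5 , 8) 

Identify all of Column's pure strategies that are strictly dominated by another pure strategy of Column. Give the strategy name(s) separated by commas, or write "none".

C2, C3, C5

Nothing dominates C1: C2 at R1 (12>8); C3 at R1 (12>4); C4 at R1 (12>1); C5 at R1 (12>-1).
C2: dominated, since C1 does at least as well everywhere (R1: 12>8, R2: 3>2, R3: 8>1, R4: 12>2, R5: 6>4).
C1 strictly dominates C3 — R1: 12>4, R2: 3>-1, R3: 8>7, R4: 12>6, R5: 6>5.
Nothing dominates C4: C1 at R2 (7>3); C2 at R2 (7>2); C3 at R2 (7>-1); C5 at R1 (1>-1).
C4 strictly dominates C5 — R1: 1>-1, R2: 7>3, R3: 10>2, R4: 10>2, R5: 12>8.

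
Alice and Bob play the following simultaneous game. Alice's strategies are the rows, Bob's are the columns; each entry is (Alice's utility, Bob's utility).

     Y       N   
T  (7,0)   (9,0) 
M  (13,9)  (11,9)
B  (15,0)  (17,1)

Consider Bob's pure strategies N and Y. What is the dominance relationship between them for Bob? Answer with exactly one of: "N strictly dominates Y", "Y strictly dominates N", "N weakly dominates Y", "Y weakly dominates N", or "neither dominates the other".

N's payoffs vs Y's, by Alice's action — T: 0=0, M: 9=9, B: 1>0.
N is at least as good everywhere and strictly better somewhere (tied only at T, M), so N weakly but not strictly dominates Y.

N weakly dominates Y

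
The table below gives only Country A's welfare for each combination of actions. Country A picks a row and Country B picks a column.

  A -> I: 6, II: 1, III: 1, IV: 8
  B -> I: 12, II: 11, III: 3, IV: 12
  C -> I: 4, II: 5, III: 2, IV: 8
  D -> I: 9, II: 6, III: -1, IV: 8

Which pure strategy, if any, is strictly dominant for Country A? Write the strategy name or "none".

B vs A: I: 12>6, II: 11>1, III: 3>1, IV: 12>8.
B vs C: I: 12>4, II: 11>5, III: 3>2, IV: 12>8.
B vs D: I: 12>9, II: 11>6, III: 3>-1, IV: 12>8.
B strictly beats every other strategy against every opponent action, so it is strictly dominant.

B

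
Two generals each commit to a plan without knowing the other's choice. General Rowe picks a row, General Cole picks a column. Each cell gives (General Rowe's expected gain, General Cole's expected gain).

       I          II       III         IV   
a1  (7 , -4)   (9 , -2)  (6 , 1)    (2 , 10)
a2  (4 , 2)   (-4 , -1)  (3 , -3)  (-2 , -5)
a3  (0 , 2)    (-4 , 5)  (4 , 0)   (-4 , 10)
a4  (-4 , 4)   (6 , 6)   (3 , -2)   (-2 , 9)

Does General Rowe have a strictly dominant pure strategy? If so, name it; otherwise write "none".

a1 vs a2: I: 7>4, II: 9>-4, III: 6>3, IV: 2>-2.
a1 vs a3: I: 7>0, II: 9>-4, III: 6>4, IV: 2>-4.
a1 vs a4: I: 7>-4, II: 9>6, III: 6>3, IV: 2>-2.
a1 strictly beats every other strategy against every opponent action, so it is strictly dominant.

a1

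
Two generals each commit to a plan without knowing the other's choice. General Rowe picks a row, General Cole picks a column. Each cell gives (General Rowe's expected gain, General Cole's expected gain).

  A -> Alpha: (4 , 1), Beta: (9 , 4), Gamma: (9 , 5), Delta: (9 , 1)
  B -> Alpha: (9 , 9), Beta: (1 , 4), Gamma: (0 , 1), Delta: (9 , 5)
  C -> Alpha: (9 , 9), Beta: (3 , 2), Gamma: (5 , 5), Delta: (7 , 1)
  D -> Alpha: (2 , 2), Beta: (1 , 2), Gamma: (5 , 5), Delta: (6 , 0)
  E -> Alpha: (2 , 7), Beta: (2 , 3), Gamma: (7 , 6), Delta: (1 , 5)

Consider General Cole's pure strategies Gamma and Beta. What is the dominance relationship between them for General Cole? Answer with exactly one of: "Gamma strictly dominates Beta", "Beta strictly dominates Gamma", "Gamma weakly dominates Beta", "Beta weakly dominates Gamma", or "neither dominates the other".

Compare Gamma to Beta across each choice by General Rowe: A: 5>4, B: 1<4, C: 5>2, D: 5>2, E: 6>3.
Gamma does better at A, C, D, E but worse at B; neither strategy dominates the other.

neither dominates the other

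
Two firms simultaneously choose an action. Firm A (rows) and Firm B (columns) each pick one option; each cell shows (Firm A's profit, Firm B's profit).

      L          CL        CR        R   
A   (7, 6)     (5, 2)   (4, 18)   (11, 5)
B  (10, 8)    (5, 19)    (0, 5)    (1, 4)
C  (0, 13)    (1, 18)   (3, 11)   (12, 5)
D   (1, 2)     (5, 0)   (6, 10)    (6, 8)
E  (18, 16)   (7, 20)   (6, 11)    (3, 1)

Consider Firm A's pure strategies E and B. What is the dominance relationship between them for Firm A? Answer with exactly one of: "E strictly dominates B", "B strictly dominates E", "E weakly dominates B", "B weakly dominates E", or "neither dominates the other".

E strictly dominates B

Compare E to B across each opponent action: L: 18>10, CL: 7>5, CR: 6>0, R: 3>1.
E gives a strictly higher payoff against each opponent action, so E strictly dominates B.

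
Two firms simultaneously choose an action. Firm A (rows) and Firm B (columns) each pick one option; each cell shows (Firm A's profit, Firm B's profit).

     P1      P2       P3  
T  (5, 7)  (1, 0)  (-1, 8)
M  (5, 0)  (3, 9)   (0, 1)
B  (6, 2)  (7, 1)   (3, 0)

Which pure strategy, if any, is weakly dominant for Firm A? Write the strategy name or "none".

B vs T: P1: 6>5, P2: 7>1, P3: 3>-1.
B vs M: P1: 6>5, P2: 7>3, P3: 3>0.
B is at least as good as every other strategy against every opponent action, so it is weakly dominant.

B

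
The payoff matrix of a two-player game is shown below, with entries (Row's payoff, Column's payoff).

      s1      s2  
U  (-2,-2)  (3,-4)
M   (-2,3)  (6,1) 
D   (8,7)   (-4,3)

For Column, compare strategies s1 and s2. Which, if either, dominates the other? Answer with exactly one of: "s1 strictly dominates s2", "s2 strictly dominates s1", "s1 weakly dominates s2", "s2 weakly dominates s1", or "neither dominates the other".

s1 strictly dominates s2

Compare s1 to s2 across each opponent action: U: -2>-4, M: 3>1, D: 7>3.
s1 gives a strictly higher payoff against each opponent action, so s1 strictly dominates s2.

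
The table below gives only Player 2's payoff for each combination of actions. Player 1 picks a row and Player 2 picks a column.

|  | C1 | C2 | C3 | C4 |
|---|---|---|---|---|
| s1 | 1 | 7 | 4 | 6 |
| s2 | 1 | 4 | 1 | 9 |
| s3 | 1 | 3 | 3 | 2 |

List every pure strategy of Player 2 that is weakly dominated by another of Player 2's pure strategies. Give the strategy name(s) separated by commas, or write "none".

C1 is weakly dominated by C2 (s1: 7>1, s2: 4>1, s3: 3>1).
Nothing dominates C2: C1 at s1 (7>1); C3 at s1 (7>4); C4 at s1 (7>6).
C3 is weakly dominated by C2 (s1: 7>4, s2: 4>1, s3: 3=3).
C4 is not dominated — it holds its own against C1 at s1 (6>1); C2 at s2 (9>4); C3 at s1 (6>4).

C1, C3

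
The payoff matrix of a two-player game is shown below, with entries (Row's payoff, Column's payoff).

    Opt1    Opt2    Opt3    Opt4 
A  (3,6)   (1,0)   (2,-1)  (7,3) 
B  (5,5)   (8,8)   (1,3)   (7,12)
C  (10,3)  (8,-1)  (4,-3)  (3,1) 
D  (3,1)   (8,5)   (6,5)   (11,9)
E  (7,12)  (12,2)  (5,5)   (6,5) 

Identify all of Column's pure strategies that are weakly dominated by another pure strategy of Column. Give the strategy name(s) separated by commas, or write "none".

Opt1 is not dominated — it holds its own against Opt2 at A (6>0); Opt3 at A (6>-1); Opt4 at A (6>3).
Opt2: dominated, since Opt4 does at least as well everywhere (A: 3>0, B: 12>8, C: 1>-1, D: 9>5, E: 5>2).
Opt4 weakly dominates Opt3 — A: 3>-1, B: 12>3, C: 1>-3, D: 9>5, E: 5=5.
Opt4: no other strategy beats it everywhere (Opt1 at B (12>5); Opt2 at A (3>0); Opt3 at A (3>-1)).

Opt2, Opt3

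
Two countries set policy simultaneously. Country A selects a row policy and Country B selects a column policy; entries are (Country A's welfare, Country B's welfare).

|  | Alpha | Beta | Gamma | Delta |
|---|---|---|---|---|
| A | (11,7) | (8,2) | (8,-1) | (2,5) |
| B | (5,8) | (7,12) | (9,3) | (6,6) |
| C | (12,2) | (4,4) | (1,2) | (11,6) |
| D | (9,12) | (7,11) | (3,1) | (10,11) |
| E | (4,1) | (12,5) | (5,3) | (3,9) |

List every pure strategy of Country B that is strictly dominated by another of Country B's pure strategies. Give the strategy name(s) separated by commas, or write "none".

Alpha is not dominated — it holds its own against Beta at A (7>2); Gamma at A (7>-1); Delta at A (7>5).
Nothing dominates Beta: Alpha at B (12>8); Gamma at A (2>-1); Delta at B (12>6).
Beta strictly dominates Gamma — A: 2>-1, B: 12>3, C: 4>2, D: 11>1, E: 5>3.
Delta is not dominated — it holds its own against Alpha at C (6>2); Beta at A (5>2); Gamma at A (5>-1).

Gamma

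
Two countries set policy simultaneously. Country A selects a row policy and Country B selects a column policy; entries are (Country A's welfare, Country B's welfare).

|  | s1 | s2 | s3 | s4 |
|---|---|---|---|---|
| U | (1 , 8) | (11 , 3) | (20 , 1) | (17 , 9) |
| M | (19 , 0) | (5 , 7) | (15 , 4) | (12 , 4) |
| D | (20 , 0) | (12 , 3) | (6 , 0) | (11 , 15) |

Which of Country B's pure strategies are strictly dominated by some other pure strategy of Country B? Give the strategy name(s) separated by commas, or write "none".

s1: dominated, since s4 does at least as well everywhere (U: 9>8, M: 4>0, D: 15>0).
s2: no other strategy beats it everywhere (s1 at M (7>0); s3 at U (3>1); s4 at M (7>4)).
s2 strictly dominates s3 — U: 3>1, M: 7>4, D: 3>0.
Nothing dominates s4: s1 at U (9>8); s2 at U (9>3); s3 at U (9>1).

s1, s3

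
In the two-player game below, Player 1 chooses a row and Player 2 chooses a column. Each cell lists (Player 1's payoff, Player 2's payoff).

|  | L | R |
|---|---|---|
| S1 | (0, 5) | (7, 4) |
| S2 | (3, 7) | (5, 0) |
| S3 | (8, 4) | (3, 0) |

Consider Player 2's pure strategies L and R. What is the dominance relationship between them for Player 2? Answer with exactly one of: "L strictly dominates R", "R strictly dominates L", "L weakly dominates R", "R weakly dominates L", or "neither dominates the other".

Compare L to R across each opponent action: S1: 5>4, S2: 7>0, S3: 4>0.
L gives a strictly higher payoff against each opponent action, so L strictly dominates R.

L strictly dominates R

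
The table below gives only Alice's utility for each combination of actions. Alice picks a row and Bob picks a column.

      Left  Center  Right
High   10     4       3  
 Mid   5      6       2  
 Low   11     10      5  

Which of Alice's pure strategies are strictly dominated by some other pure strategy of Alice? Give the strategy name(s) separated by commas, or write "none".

High, Mid

High: dominated, since Low does at least as well everywhere (Left: 11>10, Center: 10>4, Right: 5>3).
Mid is strictly dominated by Low (Left: 11>5, Center: 10>6, Right: 5>2).
Nothing dominates Low: High at Left (11>10); Mid at Left (11>5).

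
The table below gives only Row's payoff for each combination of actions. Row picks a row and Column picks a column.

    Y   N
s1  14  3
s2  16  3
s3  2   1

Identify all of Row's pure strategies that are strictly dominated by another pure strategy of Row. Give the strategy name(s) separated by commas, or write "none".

s3

s1: no other strategy beats it everywhere (s2 at N (3=3); s3 at Y (14>2)).
Nothing dominates s2: s1 at Y (16>14); s3 at Y (16>2).
s1 strictly dominates s3 — Y: 14>2, N: 3>1.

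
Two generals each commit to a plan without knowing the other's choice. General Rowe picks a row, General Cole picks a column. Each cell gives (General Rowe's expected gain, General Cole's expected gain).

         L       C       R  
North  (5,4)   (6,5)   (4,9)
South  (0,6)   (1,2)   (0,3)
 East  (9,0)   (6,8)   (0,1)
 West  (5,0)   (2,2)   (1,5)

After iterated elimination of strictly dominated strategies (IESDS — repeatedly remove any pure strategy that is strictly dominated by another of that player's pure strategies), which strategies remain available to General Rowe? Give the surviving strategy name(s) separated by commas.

General Rowe's strategy South is strictly dominated by North (L: 5>0, C: 6>1, R: 4>0) and is removed.
For General Cole, C strictly dominates L on the remaining rows (North: 5>4, East: 8>0, West: 2>0); eliminate L.
Row West is eliminated: North beats it against every remaining column (C: 6>2, R: 4>1).
Among the remaining strategies, none is strictly dominated by another pure strategy of the same player, so the elimination stops.
Surviving strategies — General Rowe: {North, East}; General Cole: {C, R}.

North, East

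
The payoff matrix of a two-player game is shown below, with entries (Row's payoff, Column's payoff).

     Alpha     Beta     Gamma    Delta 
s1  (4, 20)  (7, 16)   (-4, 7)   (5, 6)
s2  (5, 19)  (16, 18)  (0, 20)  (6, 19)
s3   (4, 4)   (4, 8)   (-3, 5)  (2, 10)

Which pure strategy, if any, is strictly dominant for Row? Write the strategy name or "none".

s2 vs s1: Alpha: 5>4, Beta: 16>7, Gamma: 0>-4, Delta: 6>5.
s2 vs s3: Alpha: 5>4, Beta: 16>4, Gamma: 0>-3, Delta: 6>2.
s2 strictly beats every other strategy against every opponent action, so it is strictly dominant.

s2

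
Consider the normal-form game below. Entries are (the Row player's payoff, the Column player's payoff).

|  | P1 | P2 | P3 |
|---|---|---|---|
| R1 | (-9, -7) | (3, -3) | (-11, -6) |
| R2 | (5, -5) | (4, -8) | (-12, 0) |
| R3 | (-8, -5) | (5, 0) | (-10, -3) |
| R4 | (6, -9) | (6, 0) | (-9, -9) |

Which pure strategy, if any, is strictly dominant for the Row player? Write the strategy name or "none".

R4

R4 vs R1: P1: 6>-9, P2: 6>3, P3: -9>-11.
R4 vs R2: P1: 6>5, P2: 6>4, P3: -9>-12.
R4 vs R3: P1: 6>-8, P2: 6>5, P3: -9>-10.
R4 strictly beats every other strategy against every opponent action, so it is strictly dominant.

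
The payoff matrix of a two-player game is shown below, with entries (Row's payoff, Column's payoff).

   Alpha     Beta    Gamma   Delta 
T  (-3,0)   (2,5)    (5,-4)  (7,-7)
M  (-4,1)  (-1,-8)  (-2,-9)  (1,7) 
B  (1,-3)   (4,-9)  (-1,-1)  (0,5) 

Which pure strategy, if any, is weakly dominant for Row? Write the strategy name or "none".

none

T fails to dominate B at Alpha (-3<1).
M fails to dominate T at Alpha (-4<-3).
B fails to dominate T at Gamma (-1<5).
No single strategy dominates all the others.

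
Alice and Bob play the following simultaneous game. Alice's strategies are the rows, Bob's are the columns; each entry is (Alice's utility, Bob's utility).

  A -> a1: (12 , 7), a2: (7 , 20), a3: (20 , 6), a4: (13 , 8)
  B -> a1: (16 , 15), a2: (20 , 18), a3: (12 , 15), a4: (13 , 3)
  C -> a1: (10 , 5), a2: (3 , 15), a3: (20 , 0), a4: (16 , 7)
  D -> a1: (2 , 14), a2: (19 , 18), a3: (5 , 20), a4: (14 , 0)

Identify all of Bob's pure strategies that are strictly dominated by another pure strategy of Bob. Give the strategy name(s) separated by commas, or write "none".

a1: dominated, since a2 does at least as well everywhere (A: 20>7, B: 18>15, C: 15>5, D: 18>14).
a2: no other strategy beats it everywhere (a1 at A (20>7); a3 at A (20>6); a4 at A (20>8)).
Nothing dominates a3: a1 at B (15=15); a2 at D (20>18); a4 at B (15>3).
a4 is strictly dominated by a2 (A: 20>8, B: 18>3, C: 15>7, D: 18>0).

a1, a4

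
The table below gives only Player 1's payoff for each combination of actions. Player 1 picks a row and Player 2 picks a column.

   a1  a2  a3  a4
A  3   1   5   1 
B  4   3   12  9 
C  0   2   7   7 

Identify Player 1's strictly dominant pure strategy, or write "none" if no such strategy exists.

B vs A: a1: 4>3, a2: 3>1, a3: 12>5, a4: 9>1.
B vs C: a1: 4>0, a2: 3>2, a3: 12>7, a4: 9>7.
B strictly beats every other strategy against every opponent action, so it is strictly dominant.

B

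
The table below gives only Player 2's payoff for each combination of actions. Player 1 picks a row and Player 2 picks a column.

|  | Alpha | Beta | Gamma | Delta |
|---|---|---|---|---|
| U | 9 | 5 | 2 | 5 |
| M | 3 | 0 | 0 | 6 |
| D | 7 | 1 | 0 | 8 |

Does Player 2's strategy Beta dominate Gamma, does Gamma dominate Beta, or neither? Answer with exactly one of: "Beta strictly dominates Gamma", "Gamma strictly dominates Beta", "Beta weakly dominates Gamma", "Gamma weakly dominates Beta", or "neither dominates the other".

Beta weakly dominates Gamma

Beta's payoffs vs Gamma's, by Player 1's action — U: 5>2, M: 0=0, D: 1>0.
Beta is at least as good everywhere and strictly better somewhere (tied only at M), so Beta weakly but not strictly dominates Gamma.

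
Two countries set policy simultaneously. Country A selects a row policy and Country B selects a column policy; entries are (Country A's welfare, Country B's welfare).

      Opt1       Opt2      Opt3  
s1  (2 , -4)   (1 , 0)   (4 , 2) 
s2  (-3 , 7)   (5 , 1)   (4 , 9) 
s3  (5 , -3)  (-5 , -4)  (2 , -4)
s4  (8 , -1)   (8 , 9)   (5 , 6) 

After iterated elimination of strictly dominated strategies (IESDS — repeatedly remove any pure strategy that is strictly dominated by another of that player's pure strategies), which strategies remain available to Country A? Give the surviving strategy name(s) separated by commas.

Row s1 is eliminated: s4 beats it against every remaining column (Opt1: 8>2, Opt2: 8>1, Opt3: 5>4).
For Country A, s4 strictly dominates s2 on the remaining columns (Opt1: 8>-3, Opt2: 8>5, Opt3: 5>4); eliminate s2.
Country A's strategy s3 is strictly dominated by s4 (Opt1: 8>5, Opt2: 8>-5, Opt3: 5>2) and is removed.
Column Opt1 is eliminated: Opt2 beats it against every remaining row (s4: 9>-1).
Column Opt3 is eliminated: Opt2 beats it against every remaining row (s4: 9>6).
Among the remaining strategies, none is strictly dominated by another pure strategy of the same player, so the elimination stops.
Surviving strategies — Country A: {s4}; Country B: {Opt2}.

s4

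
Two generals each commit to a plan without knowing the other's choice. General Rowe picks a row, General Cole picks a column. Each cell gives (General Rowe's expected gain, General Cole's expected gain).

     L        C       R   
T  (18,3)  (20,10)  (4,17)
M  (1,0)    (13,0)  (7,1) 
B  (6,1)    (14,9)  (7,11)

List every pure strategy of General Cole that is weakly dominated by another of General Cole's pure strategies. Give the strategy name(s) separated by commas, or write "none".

L, C

C weakly dominates L — T: 10>3, M: 0=0, B: 9>1.
R weakly dominates C — T: 17>10, M: 1>0, B: 11>9.
R: no other strategy beats it everywhere (L at T (17>3); C at T (17>10)).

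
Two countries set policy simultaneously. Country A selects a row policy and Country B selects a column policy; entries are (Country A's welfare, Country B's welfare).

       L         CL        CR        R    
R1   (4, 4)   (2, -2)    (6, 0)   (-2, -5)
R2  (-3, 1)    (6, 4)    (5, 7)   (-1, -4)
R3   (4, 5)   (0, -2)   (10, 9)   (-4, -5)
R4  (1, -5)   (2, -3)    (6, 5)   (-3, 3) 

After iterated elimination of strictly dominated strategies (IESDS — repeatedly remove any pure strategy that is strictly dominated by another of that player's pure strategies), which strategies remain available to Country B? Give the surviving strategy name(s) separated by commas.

Column CL is eliminated: CR beats it against every remaining row (R1: 0>-2, R2: 7>4, R3: 9>-2, R4: 5>-3).
For Country B, CR strictly dominates R on the remaining rows (R1: 0>-5, R2: 7>-4, R3: 9>-5, R4: 5>3); eliminate R.
Row R2 is eliminated: R1 beats it against every remaining column (L: 4>-3, CR: 6>5).
For Country A, R3 strictly dominates R4 on the remaining columns (L: 4>1, CR: 10>6); eliminate R4.
Among the remaining strategies, none is strictly dominated by another pure strategy of the same player, so the elimination stops.
Surviving strategies — Country A: {R1, R3}; Country B: {L, CR}.

L, CR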